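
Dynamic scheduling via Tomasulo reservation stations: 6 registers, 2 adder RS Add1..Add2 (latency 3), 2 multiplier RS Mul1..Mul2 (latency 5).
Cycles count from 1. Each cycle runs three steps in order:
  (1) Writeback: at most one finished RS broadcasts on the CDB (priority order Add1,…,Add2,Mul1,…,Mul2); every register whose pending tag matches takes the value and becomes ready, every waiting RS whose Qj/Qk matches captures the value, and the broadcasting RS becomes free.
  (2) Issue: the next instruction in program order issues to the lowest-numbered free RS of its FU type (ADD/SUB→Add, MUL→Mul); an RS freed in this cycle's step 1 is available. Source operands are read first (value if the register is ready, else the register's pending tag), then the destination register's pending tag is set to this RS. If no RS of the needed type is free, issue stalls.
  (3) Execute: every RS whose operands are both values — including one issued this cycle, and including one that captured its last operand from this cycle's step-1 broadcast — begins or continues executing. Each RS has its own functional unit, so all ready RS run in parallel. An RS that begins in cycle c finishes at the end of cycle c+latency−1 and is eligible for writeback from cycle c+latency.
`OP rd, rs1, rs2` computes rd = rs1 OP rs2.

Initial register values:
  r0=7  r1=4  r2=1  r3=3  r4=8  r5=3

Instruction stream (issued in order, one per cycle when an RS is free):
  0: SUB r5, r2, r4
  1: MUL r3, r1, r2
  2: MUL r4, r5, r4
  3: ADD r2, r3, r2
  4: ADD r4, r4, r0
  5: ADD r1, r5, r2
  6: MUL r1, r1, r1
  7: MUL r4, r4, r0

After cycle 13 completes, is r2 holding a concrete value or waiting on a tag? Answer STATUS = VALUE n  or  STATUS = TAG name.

c1: issue SUB r5<-Add1 | r0:7,r1:4,r2:1,r3:3,r4:8,r5:Add1
c2: issue MUL r3<-Mul1 | r0:7,r1:4,r2:1,r3:Mul1,r4:8,r5:Add1
c3: issue MUL r4<-Mul2 | r0:7,r1:4,r2:1,r3:Mul1,r4:Mul2,r5:Add1
c4: CDB Add1=-7; issue ADD r2<-Add1 | r0:7,r1:4,r2:Add1,r3:Mul1,r4:Mul2,r5:-7
c5: issue ADD r4<-Add2 | r0:7,r1:4,r2:Add1,r3:Mul1,r4:Add2,r5:-7
c6: stall | r0:7,r1:4,r2:Add1,r3:Mul1,r4:Add2,r5:-7
c7: CDB Mul1=4; stall | r0:7,r1:4,r2:Add1,r3:4,r4:Add2,r5:-7
c8: stall | r0:7,r1:4,r2:Add1,r3:4,r4:Add2,r5:-7
c9: CDB Mul2=-56; stall | r0:7,r1:4,r2:Add1,r3:4,r4:Add2,r5:-7
c10: CDB Add1=5; issue ADD r1<-Add1 | r0:7,r1:Add1,r2:5,r3:4,r4:Add2,r5:-7
c11: issue MUL r1<-Mul1 | r0:7,r1:Mul1,r2:5,r3:4,r4:Add2,r5:-7
c12: CDB Add2=-49; issue MUL r4<-Mul2 | r0:7,r1:Mul1,r2:5,r3:4,r4:Mul2,r5:-7
c13: CDB Add1=-2 | r0:7,r1:Mul1,r2:5,r3:4,r4:Mul2,r5:-7

STATUS = VALUE 5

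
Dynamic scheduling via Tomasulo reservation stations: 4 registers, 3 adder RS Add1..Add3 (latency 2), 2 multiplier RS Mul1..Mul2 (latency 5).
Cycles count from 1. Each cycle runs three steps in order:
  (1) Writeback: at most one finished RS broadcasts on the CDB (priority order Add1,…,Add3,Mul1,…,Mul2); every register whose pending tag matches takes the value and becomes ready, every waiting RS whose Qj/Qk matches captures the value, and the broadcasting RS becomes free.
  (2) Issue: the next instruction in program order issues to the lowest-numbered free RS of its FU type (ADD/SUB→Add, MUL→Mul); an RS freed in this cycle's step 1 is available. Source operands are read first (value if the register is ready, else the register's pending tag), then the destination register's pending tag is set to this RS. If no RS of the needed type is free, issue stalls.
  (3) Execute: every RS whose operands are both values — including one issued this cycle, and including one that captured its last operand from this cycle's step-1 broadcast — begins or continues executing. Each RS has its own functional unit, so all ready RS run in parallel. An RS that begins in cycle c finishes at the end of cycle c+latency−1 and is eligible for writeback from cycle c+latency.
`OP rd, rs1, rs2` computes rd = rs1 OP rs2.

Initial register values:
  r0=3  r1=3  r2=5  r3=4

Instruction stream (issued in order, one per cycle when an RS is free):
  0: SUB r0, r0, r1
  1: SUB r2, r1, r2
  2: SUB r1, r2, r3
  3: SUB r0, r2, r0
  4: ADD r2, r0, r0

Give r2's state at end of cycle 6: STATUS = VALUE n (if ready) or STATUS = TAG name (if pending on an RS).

cycle 1: issue SUB r0<-Add1 // r0:Add1,r1:3,r2:5,r3:4
cycle 2: issue SUB r2<-Add2 // r0:Add1,r1:3,r2:Add2,r3:4
cycle 3: CDB Add1=0; issue SUB r1<-Add1 // r0:0,r1:Add1,r2:Add2,r3:4
cycle 4: CDB Add2=-2; issue SUB r0<-Add2 // r0:Add2,r1:Add1,r2:-2,r3:4
cycle 5: issue ADD r2<-Add3 // r0:Add2,r1:Add1,r2:Add3,r3:4
cycle 6: CDB Add1=-6 // r0:Add2,r1:-6,r2:Add3,r3:4

STATUS = TAG Add3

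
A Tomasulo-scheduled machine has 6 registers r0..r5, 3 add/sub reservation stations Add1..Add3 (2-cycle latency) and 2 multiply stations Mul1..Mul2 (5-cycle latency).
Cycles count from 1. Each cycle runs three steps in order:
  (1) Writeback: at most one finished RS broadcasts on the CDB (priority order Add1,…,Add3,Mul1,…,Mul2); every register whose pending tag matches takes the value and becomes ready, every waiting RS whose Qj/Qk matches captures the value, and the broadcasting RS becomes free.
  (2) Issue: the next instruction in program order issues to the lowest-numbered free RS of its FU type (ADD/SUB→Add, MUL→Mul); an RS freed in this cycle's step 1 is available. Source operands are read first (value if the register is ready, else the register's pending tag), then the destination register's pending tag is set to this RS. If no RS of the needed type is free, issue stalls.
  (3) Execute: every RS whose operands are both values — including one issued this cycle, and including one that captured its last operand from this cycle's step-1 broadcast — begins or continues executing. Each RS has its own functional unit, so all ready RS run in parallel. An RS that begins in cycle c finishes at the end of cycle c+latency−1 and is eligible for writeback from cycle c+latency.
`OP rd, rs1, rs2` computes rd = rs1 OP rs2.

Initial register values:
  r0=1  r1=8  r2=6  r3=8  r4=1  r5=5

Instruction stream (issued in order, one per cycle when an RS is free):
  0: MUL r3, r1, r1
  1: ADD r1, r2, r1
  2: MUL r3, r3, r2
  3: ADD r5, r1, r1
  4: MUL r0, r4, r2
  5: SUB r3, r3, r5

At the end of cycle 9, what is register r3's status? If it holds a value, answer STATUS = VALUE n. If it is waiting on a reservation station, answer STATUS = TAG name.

STATUS = TAG Add1

cycle 1: issue MUL r3<-Mul1 // r0:1,r1:8,r2:6,r3:Mul1,r4:1,r5:5
cycle 2: issue ADD r1<-Add1 // r0:1,r1:Add1,r2:6,r3:Mul1,r4:1,r5:5
cycle 3: issue MUL r3<-Mul2 // r0:1,r1:Add1,r2:6,r3:Mul2,r4:1,r5:5
cycle 4: CDB Add1=14; issue ADD r5<-Add1 // r0:1,r1:14,r2:6,r3:Mul2,r4:1,r5:Add1
cycle 5: stall // r0:1,r1:14,r2:6,r3:Mul2,r4:1,r5:Add1
cycle 6: CDB Add1=28; stall // r0:1,r1:14,r2:6,r3:Mul2,r4:1,r5:28
cycle 7: CDB Mul1=64; issue MUL r0<-Mul1 // r0:Mul1,r1:14,r2:6,r3:Mul2,r4:1,r5:28
cycle 8: issue SUB r3<-Add1 // r0:Mul1,r1:14,r2:6,r3:Add1,r4:1,r5:28
cycle 9: - // r0:Mul1,r1:14,r2:6,r3:Add1,r4:1,r5:28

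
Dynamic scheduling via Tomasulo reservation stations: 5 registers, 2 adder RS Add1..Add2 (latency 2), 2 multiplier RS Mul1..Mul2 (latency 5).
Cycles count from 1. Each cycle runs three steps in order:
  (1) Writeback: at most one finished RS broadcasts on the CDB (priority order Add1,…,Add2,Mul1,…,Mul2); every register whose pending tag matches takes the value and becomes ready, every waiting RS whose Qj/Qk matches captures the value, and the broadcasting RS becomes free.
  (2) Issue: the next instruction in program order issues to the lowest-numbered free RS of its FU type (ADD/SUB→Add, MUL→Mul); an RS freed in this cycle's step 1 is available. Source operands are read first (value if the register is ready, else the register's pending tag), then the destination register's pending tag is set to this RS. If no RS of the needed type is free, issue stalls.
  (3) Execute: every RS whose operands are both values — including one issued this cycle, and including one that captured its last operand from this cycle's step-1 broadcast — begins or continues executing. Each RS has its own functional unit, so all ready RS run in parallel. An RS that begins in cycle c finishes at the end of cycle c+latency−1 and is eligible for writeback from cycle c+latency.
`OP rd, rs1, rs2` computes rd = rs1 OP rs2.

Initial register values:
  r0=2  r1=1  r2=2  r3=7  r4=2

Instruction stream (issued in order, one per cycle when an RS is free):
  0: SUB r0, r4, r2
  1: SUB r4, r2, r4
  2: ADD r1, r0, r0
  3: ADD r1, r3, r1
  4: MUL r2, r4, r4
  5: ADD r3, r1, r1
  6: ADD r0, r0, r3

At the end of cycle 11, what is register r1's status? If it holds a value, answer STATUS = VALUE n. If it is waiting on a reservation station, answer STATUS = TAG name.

STATUS = VALUE 7

cycle 1: issue SUB r0<-Add1 // r0:Add1,r1:1,r2:2,r3:7,r4:2
cycle 2: issue SUB r4<-Add2 // r0:Add1,r1:1,r2:2,r3:7,r4:Add2
cycle 3: CDB Add1=0; issue ADD r1<-Add1 // r0:0,r1:Add1,r2:2,r3:7,r4:Add2
cycle 4: CDB Add2=0; issue ADD r1<-Add2 // r0:0,r1:Add2,r2:2,r3:7,r4:0
cycle 5: CDB Add1=0; issue MUL r2<-Mul1 // r0:0,r1:Add2,r2:Mul1,r3:7,r4:0
cycle 6: issue ADD r3<-Add1 // r0:0,r1:Add2,r2:Mul1,r3:Add1,r4:0
cycle 7: CDB Add2=7; issue ADD r0<-Add2 // r0:Add2,r1:7,r2:Mul1,r3:Add1,r4:0
cycle 8: - // r0:Add2,r1:7,r2:Mul1,r3:Add1,r4:0
cycle 9: CDB Add1=14 // r0:Add2,r1:7,r2:Mul1,r3:14,r4:0
cycle 10: CDB Mul1=0 // r0:Add2,r1:7,r2:0,r3:14,r4:0
cycle 11: CDB Add2=14 // r0:14,r1:7,r2:0,r3:14,r4:0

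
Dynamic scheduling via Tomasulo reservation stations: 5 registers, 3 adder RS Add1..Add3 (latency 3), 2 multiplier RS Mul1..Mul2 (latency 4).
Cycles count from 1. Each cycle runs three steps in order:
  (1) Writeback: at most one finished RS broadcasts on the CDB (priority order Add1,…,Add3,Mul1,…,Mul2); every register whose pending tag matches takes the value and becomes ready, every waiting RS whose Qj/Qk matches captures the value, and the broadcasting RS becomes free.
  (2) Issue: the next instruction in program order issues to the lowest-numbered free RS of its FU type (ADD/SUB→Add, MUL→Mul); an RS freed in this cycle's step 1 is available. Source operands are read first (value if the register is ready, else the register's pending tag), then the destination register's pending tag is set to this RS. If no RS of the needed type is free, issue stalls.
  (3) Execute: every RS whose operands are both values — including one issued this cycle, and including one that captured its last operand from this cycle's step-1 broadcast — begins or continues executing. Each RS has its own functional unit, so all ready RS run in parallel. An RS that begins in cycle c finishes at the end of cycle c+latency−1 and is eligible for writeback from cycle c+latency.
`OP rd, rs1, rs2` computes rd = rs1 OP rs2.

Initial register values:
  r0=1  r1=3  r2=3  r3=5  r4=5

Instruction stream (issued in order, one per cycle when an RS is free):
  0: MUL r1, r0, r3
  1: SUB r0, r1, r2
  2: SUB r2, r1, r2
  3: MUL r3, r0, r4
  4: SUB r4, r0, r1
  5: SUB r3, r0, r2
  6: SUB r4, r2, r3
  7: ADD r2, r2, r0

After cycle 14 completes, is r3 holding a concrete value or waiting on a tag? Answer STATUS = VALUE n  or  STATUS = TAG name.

STATUS = VALUE 0

cycle 1: issue MUL r1<-Mul1 // r0:1,r1:Mul1,r2:3,r3:5,r4:5
cycle 2: issue SUB r0<-Add1 // r0:Add1,r1:Mul1,r2:3,r3:5,r4:5
cycle 3: issue SUB r2<-Add2 // r0:Add1,r1:Mul1,r2:Add2,r3:5,r4:5
cycle 4: issue MUL r3<-Mul2 // r0:Add1,r1:Mul1,r2:Add2,r3:Mul2,r4:5
cycle 5: CDB Mul1=5; issue SUB r4<-Add3 // r0:Add1,r1:5,r2:Add2,r3:Mul2,r4:Add3
cycle 6: stall // r0:Add1,r1:5,r2:Add2,r3:Mul2,r4:Add3
cycle 7: stall // r0:Add1,r1:5,r2:Add2,r3:Mul2,r4:Add3
cycle 8: CDB Add1=2; issue SUB r3<-Add1 // r0:2,r1:5,r2:Add2,r3:Add1,r4:Add3
cycle 9: CDB Add2=2; issue SUB r4<-Add2 // r0:2,r1:5,r2:2,r3:Add1,r4:Add2
cycle 10: stall // r0:2,r1:5,r2:2,r3:Add1,r4:Add2
cycle 11: CDB Add3=-3; issue ADD r2<-Add3 // r0:2,r1:5,r2:Add3,r3:Add1,r4:Add2
cycle 12: CDB Add1=0 // r0:2,r1:5,r2:Add3,r3:0,r4:Add2
cycle 13: CDB Mul2=10 // r0:2,r1:5,r2:Add3,r3:0,r4:Add2
cycle 14: CDB Add3=4 // r0:2,r1:5,r2:4,r3:0,r4:Add2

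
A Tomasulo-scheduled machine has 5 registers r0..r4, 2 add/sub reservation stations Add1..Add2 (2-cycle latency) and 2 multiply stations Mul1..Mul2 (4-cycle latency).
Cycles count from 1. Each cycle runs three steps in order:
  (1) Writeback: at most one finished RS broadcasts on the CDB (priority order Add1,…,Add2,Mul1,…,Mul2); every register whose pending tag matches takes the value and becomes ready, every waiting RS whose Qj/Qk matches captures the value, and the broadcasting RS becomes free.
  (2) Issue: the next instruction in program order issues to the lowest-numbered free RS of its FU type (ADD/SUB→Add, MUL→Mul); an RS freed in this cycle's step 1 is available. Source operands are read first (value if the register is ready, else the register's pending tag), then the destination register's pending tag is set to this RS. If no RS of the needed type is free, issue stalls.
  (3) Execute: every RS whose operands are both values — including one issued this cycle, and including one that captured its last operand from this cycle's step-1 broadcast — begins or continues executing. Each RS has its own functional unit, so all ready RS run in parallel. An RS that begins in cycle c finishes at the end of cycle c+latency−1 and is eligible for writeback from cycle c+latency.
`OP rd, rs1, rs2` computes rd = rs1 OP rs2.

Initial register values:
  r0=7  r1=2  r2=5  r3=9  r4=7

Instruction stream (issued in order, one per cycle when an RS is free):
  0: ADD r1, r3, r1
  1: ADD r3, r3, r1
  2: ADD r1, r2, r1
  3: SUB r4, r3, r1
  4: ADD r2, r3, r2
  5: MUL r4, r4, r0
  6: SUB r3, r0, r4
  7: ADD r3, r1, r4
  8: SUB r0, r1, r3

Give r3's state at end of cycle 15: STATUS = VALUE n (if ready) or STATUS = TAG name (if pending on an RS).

  c1: issue ADD r1<-Add1  regs: r0:7,r1:Add1,r2:5,r3:9,r4:7
  c2: issue ADD r3<-Add2  regs: r0:7,r1:Add1,r2:5,r3:Add2,r4:7
  c3: CDB Add1=11; issue ADD r1<-Add1  regs: r0:7,r1:Add1,r2:5,r3:Add2,r4:7
  c4: stall  regs: r0:7,r1:Add1,r2:5,r3:Add2,r4:7
  c5: CDB Add1=16; issue SUB r4<-Add1  regs: r0:7,r1:16,r2:5,r3:Add2,r4:Add1
  c6: CDB Add2=20; issue ADD r2<-Add2  regs: r0:7,r1:16,r2:Add2,r3:20,r4:Add1
  c7: issue MUL r4<-Mul1  regs: r0:7,r1:16,r2:Add2,r3:20,r4:Mul1
  c8: CDB Add1=4; issue SUB r3<-Add1  regs: r0:7,r1:16,r2:Add2,r3:Add1,r4:Mul1
  c9: CDB Add2=25; issue ADD r3<-Add2  regs: r0:7,r1:16,r2:25,r3:Add2,r4:Mul1
  c10: stall  regs: r0:7,r1:16,r2:25,r3:Add2,r4:Mul1
  c11: stall  regs: r0:7,r1:16,r2:25,r3:Add2,r4:Mul1
  c12: CDB Mul1=28; stall  regs: r0:7,r1:16,r2:25,r3:Add2,r4:28
  c13: stall  regs: r0:7,r1:16,r2:25,r3:Add2,r4:28
  c14: CDB Add1=-21; issue SUB r0<-Add1  regs: r0:Add1,r1:16,r2:25,r3:Add2,r4:28
  c15: CDB Add2=44  regs: r0:Add1,r1:16,r2:25,r3:44,r4:28

STATUS = VALUE 44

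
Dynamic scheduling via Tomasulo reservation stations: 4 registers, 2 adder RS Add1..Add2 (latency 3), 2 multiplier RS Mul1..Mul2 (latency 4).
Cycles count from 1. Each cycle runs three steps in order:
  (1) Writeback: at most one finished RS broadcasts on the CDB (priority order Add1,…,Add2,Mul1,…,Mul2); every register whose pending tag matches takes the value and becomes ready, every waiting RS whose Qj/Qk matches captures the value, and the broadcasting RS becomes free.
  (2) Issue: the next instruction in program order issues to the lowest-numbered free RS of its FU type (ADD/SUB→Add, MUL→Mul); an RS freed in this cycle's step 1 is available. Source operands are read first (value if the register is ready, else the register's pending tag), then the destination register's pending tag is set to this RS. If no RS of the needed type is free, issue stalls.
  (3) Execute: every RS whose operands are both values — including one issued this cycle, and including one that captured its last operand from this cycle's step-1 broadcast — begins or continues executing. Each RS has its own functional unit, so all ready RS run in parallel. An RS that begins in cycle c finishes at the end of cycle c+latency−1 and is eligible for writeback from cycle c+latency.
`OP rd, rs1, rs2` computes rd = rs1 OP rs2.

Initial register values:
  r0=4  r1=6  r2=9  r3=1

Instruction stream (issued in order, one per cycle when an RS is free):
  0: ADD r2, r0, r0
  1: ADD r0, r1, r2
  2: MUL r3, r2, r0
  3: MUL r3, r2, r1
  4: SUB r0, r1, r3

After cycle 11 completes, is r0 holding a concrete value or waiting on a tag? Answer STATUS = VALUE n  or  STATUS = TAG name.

STATUS = VALUE -42

cycle 1: issue ADD r2<-Add1 // r0:4,r1:6,r2:Add1,r3:1
cycle 2: issue ADD r0<-Add2 // r0:Add2,r1:6,r2:Add1,r3:1
cycle 3: issue MUL r3<-Mul1 // r0:Add2,r1:6,r2:Add1,r3:Mul1
cycle 4: CDB Add1=8; issue MUL r3<-Mul2 // r0:Add2,r1:6,r2:8,r3:Mul2
cycle 5: issue SUB r0<-Add1 // r0:Add1,r1:6,r2:8,r3:Mul2
cycle 6: - // r0:Add1,r1:6,r2:8,r3:Mul2
cycle 7: CDB Add2=14 // r0:Add1,r1:6,r2:8,r3:Mul2
cycle 8: CDB Mul2=48 // r0:Add1,r1:6,r2:8,r3:48
cycle 9: - // r0:Add1,r1:6,r2:8,r3:48
cycle 10: - // r0:Add1,r1:6,r2:8,r3:48
cycle 11: CDB Add1=-42 // r0:-42,r1:6,r2:8,r3:48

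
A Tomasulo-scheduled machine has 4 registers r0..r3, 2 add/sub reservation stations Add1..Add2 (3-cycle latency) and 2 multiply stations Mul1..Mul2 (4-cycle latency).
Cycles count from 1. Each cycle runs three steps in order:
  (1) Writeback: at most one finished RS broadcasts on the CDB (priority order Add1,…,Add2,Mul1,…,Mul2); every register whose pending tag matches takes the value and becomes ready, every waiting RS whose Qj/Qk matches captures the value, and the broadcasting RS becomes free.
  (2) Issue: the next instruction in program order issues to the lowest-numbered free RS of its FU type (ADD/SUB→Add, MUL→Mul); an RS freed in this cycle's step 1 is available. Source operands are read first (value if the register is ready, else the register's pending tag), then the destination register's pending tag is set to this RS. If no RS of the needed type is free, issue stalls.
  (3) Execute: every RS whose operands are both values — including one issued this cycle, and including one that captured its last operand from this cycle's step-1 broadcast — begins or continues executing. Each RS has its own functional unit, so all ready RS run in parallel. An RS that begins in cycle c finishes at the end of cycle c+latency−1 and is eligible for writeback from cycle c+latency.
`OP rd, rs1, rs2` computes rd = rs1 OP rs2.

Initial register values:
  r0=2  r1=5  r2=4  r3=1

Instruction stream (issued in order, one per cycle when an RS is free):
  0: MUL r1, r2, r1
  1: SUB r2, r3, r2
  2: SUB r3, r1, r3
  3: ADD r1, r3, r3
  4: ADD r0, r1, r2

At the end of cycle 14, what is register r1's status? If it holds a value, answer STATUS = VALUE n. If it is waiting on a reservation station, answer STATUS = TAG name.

STATUS = VALUE 38

c1: issue MUL r1<-Mul1 | r0:2,r1:Mul1,r2:4,r3:1
c2: issue SUB r2<-Add1 | r0:2,r1:Mul1,r2:Add1,r3:1
c3: issue SUB r3<-Add2 | r0:2,r1:Mul1,r2:Add1,r3:Add2
c4: stall | r0:2,r1:Mul1,r2:Add1,r3:Add2
c5: CDB Add1=-3; issue ADD r1<-Add1 | r0:2,r1:Add1,r2:-3,r3:Add2
c6: CDB Mul1=20; stall | r0:2,r1:Add1,r2:-3,r3:Add2
c7: stall | r0:2,r1:Add1,r2:-3,r3:Add2
c8: stall | r0:2,r1:Add1,r2:-3,r3:Add2
c9: CDB Add2=19; issue ADD r0<-Add2 | r0:Add2,r1:Add1,r2:-3,r3:19
c10: - | r0:Add2,r1:Add1,r2:-3,r3:19
c11: - | r0:Add2,r1:Add1,r2:-3,r3:19
c12: CDB Add1=38 | r0:Add2,r1:38,r2:-3,r3:19
c13: - | r0:Add2,r1:38,r2:-3,r3:19
c14: - | r0:Add2,r1:38,r2:-3,r3:19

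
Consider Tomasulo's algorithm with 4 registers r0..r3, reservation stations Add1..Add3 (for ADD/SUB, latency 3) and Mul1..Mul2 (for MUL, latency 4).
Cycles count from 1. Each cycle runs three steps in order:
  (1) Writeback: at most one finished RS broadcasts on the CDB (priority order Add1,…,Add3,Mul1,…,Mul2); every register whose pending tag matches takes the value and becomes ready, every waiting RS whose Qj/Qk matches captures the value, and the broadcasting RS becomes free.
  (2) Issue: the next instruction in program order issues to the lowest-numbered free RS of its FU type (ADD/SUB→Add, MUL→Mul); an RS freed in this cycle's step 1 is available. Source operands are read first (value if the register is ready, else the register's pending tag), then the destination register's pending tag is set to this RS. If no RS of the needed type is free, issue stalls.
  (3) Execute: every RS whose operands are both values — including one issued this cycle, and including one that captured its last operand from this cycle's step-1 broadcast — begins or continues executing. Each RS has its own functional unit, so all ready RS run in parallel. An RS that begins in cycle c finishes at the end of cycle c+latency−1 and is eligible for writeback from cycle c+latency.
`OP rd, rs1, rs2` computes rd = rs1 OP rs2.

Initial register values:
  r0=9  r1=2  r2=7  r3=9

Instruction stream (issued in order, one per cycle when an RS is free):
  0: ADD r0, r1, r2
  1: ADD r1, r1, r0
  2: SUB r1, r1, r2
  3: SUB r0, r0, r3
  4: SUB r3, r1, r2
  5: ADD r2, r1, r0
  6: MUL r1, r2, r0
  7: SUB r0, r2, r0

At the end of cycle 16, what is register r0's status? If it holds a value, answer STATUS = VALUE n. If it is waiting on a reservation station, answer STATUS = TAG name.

c1: issue ADD r0<-Add1 | r0:Add1,r1:2,r2:7,r3:9
c2: issue ADD r1<-Add2 | r0:Add1,r1:Add2,r2:7,r3:9
c3: issue SUB r1<-Add3 | r0:Add1,r1:Add3,r2:7,r3:9
c4: CDB Add1=9; issue SUB r0<-Add1 | r0:Add1,r1:Add3,r2:7,r3:9
c5: stall | r0:Add1,r1:Add3,r2:7,r3:9
c6: stall | r0:Add1,r1:Add3,r2:7,r3:9
c7: CDB Add1=0; issue SUB r3<-Add1 | r0:0,r1:Add3,r2:7,r3:Add1
c8: CDB Add2=11; issue ADD r2<-Add2 | r0:0,r1:Add3,r2:Add2,r3:Add1
c9: issue MUL r1<-Mul1 | r0:0,r1:Mul1,r2:Add2,r3:Add1
c10: stall | r0:0,r1:Mul1,r2:Add2,r3:Add1
c11: CDB Add3=4; issue SUB r0<-Add3 | r0:Add3,r1:Mul1,r2:Add2,r3:Add1
c12: - | r0:Add3,r1:Mul1,r2:Add2,r3:Add1
c13: - | r0:Add3,r1:Mul1,r2:Add2,r3:Add1
c14: CDB Add1=-3 | r0:Add3,r1:Mul1,r2:Add2,r3:-3
c15: CDB Add2=4 | r0:Add3,r1:Mul1,r2:4,r3:-3
c16: - | r0:Add3,r1:Mul1,r2:4,r3:-3

STATUS = TAG Add3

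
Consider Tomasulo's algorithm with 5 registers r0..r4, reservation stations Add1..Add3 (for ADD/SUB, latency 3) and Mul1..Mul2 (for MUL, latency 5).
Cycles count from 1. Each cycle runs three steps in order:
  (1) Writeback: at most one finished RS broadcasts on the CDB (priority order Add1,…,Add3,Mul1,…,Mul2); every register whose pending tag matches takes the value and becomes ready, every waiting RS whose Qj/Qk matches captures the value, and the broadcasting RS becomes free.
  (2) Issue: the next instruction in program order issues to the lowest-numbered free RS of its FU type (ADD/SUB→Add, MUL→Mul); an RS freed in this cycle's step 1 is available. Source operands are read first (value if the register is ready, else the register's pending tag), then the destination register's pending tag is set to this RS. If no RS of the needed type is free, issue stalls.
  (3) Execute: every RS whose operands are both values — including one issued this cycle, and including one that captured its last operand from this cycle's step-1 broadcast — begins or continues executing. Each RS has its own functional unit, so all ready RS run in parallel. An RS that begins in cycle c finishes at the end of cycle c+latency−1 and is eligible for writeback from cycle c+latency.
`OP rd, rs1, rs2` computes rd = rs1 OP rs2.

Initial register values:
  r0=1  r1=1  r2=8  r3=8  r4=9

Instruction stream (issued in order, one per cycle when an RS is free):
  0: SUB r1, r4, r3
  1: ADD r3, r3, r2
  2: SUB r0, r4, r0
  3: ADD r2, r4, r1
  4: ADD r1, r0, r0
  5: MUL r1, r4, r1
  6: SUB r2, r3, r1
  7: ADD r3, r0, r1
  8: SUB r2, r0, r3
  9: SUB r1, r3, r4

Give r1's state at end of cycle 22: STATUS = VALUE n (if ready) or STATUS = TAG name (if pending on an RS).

  c1: issue SUB r1<-Add1  regs: r0:1,r1:Add1,r2:8,r3:8,r4:9
  c2: issue ADD r3<-Add2  regs: r0:1,r1:Add1,r2:8,r3:Add2,r4:9
  c3: issue SUB r0<-Add3  regs: r0:Add3,r1:Add1,r2:8,r3:Add2,r4:9
  c4: CDB Add1=1; issue ADD r2<-Add1  regs: r0:Add3,r1:1,r2:Add1,r3:Add2,r4:9
  c5: CDB Add2=16; issue ADD r1<-Add2  regs: r0:Add3,r1:Add2,r2:Add1,r3:16,r4:9
  c6: CDB Add3=8; issue MUL r1<-Mul1  regs: r0:8,r1:Mul1,r2:Add1,r3:16,r4:9
  c7: CDB Add1=10; issue SUB r2<-Add1  regs: r0:8,r1:Mul1,r2:Add1,r3:16,r4:9
  c8: issue ADD r3<-Add3  regs: r0:8,r1:Mul1,r2:Add1,r3:Add3,r4:9
  c9: CDB Add2=16; issue SUB r2<-Add2  regs: r0:8,r1:Mul1,r2:Add2,r3:Add3,r4:9
  c10: stall  regs: r0:8,r1:Mul1,r2:Add2,r3:Add3,r4:9
  c11: stall  regs: r0:8,r1:Mul1,r2:Add2,r3:Add3,r4:9
  c12: stall  regs: r0:8,r1:Mul1,r2:Add2,r3:Add3,r4:9
  c13: stall  regs: r0:8,r1:Mul1,r2:Add2,r3:Add3,r4:9
  c14: CDB Mul1=144; stall  regs: r0:8,r1:144,r2:Add2,r3:Add3,r4:9
  c15: stall  regs: r0:8,r1:144,r2:Add2,r3:Add3,r4:9
  c16: stall  regs: r0:8,r1:144,r2:Add2,r3:Add3,r4:9
  c17: CDB Add1=-128; issue SUB r1<-Add1  regs: r0:8,r1:Add1,r2:Add2,r3:Add3,r4:9
  c18: CDB Add3=152  regs: r0:8,r1:Add1,r2:Add2,r3:152,r4:9
  c19: -  regs: r0:8,r1:Add1,r2:Add2,r3:152,r4:9
  c20: -  regs: r0:8,r1:Add1,r2:Add2,r3:152,r4:9
  c21: CDB Add1=143  regs: r0:8,r1:143,r2:Add2,r3:152,r4:9
  c22: CDB Add2=-144  regs: r0:8,r1:143,r2:-144,r3:152,r4:9

STATUS = VALUE 143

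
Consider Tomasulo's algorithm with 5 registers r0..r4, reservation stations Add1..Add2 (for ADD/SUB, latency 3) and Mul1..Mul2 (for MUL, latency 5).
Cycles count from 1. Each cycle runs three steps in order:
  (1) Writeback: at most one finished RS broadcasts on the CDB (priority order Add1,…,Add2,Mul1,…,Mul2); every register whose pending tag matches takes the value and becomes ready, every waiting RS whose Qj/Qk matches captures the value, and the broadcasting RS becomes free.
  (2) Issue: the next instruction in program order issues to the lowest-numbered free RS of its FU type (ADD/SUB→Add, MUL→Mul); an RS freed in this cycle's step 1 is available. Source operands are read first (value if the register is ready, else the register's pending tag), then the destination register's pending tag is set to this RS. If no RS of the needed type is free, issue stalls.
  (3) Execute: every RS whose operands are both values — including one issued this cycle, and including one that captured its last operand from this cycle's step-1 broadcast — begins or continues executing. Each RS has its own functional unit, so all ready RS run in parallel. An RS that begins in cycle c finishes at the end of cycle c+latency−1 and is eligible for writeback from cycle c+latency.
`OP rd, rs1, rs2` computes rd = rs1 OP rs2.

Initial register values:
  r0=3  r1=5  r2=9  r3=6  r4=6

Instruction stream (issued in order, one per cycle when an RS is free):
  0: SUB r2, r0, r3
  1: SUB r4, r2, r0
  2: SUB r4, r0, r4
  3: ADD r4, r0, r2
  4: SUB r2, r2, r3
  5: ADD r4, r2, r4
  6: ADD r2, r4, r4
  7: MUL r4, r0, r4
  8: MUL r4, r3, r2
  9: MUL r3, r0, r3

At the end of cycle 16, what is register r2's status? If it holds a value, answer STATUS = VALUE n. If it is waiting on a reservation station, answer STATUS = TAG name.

STATUS = TAG Add1

c1: issue SUB r2<-Add1 | r0:3,r1:5,r2:Add1,r3:6,r4:6
c2: issue SUB r4<-Add2 | r0:3,r1:5,r2:Add1,r3:6,r4:Add2
c3: stall | r0:3,r1:5,r2:Add1,r3:6,r4:Add2
c4: CDB Add1=-3; issue SUB r4<-Add1 | r0:3,r1:5,r2:-3,r3:6,r4:Add1
c5: stall | r0:3,r1:5,r2:-3,r3:6,r4:Add1
c6: stall | r0:3,r1:5,r2:-3,r3:6,r4:Add1
c7: CDB Add2=-6; issue ADD r4<-Add2 | r0:3,r1:5,r2:-3,r3:6,r4:Add2
c8: stall | r0:3,r1:5,r2:-3,r3:6,r4:Add2
c9: stall | r0:3,r1:5,r2:-3,r3:6,r4:Add2
c10: CDB Add1=9; issue SUB r2<-Add1 | r0:3,r1:5,r2:Add1,r3:6,r4:Add2
c11: CDB Add2=0; issue ADD r4<-Add2 | r0:3,r1:5,r2:Add1,r3:6,r4:Add2
c12: stall | r0:3,r1:5,r2:Add1,r3:6,r4:Add2
c13: CDB Add1=-9; issue ADD r2<-Add1 | r0:3,r1:5,r2:Add1,r3:6,r4:Add2
c14: issue MUL r4<-Mul1 | r0:3,r1:5,r2:Add1,r3:6,r4:Mul1
c15: issue MUL r4<-Mul2 | r0:3,r1:5,r2:Add1,r3:6,r4:Mul2
c16: CDB Add2=-9; stall | r0:3,r1:5,r2:Add1,r3:6,r4:Mul2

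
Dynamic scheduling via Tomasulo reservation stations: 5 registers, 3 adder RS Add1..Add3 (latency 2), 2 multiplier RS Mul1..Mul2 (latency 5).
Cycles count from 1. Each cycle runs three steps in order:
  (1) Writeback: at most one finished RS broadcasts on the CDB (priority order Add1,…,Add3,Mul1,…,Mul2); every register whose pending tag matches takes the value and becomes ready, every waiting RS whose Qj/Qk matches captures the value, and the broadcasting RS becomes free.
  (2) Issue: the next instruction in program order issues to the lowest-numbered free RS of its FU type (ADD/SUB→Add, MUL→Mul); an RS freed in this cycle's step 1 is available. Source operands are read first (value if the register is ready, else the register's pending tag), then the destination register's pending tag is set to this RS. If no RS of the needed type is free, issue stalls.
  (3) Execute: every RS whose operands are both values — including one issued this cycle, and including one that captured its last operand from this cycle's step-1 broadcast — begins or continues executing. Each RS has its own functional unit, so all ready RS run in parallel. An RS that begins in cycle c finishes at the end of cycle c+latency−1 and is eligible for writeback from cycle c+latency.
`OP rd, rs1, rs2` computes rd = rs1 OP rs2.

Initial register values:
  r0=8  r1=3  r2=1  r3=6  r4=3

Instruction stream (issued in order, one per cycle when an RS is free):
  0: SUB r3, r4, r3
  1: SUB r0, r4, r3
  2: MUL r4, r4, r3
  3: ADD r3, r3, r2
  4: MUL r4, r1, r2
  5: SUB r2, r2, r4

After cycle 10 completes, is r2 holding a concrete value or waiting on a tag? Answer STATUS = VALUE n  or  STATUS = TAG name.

cycle 1: issue SUB r3<-Add1 // r0:8,r1:3,r2:1,r3:Add1,r4:3
cycle 2: issue SUB r0<-Add2 // r0:Add2,r1:3,r2:1,r3:Add1,r4:3
cycle 3: CDB Add1=-3; issue MUL r4<-Mul1 // r0:Add2,r1:3,r2:1,r3:-3,r4:Mul1
cycle 4: issue ADD r3<-Add1 // r0:Add2,r1:3,r2:1,r3:Add1,r4:Mul1
cycle 5: CDB Add2=6; issue MUL r4<-Mul2 // r0:6,r1:3,r2:1,r3:Add1,r4:Mul2
cycle 6: CDB Add1=-2; issue SUB r2<-Add1 // r0:6,r1:3,r2:Add1,r3:-2,r4:Mul2
cycle 7: - // r0:6,r1:3,r2:Add1,r3:-2,r4:Mul2
cycle 8: CDB Mul1=-9 // r0:6,r1:3,r2:Add1,r3:-2,r4:Mul2
cycle 9: - // r0:6,r1:3,r2:Add1,r3:-2,r4:Mul2
cycle 10: CDB Mul2=3 // r0:6,r1:3,r2:Add1,r3:-2,r4:3

STATUS = TAG Add1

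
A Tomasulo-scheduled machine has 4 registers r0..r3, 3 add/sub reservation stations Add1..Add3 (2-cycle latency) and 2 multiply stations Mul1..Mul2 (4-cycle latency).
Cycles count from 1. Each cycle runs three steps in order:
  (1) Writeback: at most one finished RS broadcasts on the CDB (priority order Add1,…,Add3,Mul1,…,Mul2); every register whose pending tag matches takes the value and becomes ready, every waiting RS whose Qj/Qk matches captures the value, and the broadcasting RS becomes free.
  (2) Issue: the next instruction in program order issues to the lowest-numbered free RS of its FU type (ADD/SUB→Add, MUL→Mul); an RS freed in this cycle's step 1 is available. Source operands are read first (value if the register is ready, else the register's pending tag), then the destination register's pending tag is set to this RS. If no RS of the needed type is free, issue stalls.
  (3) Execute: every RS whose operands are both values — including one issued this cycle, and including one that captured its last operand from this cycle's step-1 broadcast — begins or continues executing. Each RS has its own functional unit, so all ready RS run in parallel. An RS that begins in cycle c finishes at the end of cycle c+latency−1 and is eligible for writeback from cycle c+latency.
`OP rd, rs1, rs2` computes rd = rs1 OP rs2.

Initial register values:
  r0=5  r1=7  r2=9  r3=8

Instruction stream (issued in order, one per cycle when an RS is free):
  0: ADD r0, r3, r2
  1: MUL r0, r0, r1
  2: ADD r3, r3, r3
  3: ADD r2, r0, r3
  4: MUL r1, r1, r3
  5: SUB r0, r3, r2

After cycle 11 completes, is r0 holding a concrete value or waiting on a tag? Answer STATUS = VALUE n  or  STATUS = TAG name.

cycle 1: issue ADD r0<-Add1 // r0:Add1,r1:7,r2:9,r3:8
cycle 2: issue MUL r0<-Mul1 // r0:Mul1,r1:7,r2:9,r3:8
cycle 3: CDB Add1=17; issue ADD r3<-Add1 // r0:Mul1,r1:7,r2:9,r3:Add1
cycle 4: issue ADD r2<-Add2 // r0:Mul1,r1:7,r2:Add2,r3:Add1
cycle 5: CDB Add1=16; issue MUL r1<-Mul2 // r0:Mul1,r1:Mul2,r2:Add2,r3:16
cycle 6: issue SUB r0<-Add1 // r0:Add1,r1:Mul2,r2:Add2,r3:16
cycle 7: CDB Mul1=119 // r0:Add1,r1:Mul2,r2:Add2,r3:16
cycle 8: - // r0:Add1,r1:Mul2,r2:Add2,r3:16
cycle 9: CDB Add2=135 // r0:Add1,r1:Mul2,r2:135,r3:16
cycle 10: CDB Mul2=112 // r0:Add1,r1:112,r2:135,r3:16
cycle 11: CDB Add1=-119 // r0:-119,r1:112,r2:135,r3:16

STATUS = VALUE -119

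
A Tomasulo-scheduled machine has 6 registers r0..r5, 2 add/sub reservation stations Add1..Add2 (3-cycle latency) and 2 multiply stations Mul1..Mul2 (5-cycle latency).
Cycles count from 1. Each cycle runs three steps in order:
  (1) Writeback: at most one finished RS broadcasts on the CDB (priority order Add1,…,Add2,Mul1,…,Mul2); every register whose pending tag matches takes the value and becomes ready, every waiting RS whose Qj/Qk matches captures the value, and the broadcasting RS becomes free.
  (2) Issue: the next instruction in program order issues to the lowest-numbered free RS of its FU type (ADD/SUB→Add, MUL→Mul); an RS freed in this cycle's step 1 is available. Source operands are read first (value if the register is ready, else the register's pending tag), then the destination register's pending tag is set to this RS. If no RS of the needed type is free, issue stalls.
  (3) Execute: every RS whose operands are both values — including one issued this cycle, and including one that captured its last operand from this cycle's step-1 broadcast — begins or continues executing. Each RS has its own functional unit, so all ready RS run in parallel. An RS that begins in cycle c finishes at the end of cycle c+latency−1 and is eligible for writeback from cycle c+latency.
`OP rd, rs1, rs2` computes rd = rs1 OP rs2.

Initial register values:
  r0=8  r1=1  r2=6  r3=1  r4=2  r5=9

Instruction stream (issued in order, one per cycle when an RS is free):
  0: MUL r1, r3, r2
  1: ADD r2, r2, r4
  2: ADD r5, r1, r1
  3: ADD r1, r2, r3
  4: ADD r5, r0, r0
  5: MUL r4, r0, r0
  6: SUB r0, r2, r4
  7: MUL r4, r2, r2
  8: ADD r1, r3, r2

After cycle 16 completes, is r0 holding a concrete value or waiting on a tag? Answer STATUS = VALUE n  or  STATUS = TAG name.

STATUS = TAG Add2

  c1: issue MUL r1<-Mul1  regs: r0:8,r1:Mul1,r2:6,r3:1,r4:2,r5:9
  c2: issue ADD r2<-Add1  regs: r0:8,r1:Mul1,r2:Add1,r3:1,r4:2,r5:9
  c3: issue ADD r5<-Add2  regs: r0:8,r1:Mul1,r2:Add1,r3:1,r4:2,r5:Add2
  c4: stall  regs: r0:8,r1:Mul1,r2:Add1,r3:1,r4:2,r5:Add2
  c5: CDB Add1=8; issue ADD r1<-Add1  regs: r0:8,r1:Add1,r2:8,r3:1,r4:2,r5:Add2
  c6: CDB Mul1=6; stall  regs: r0:8,r1:Add1,r2:8,r3:1,r4:2,r5:Add2
  c7: stall  regs: r0:8,r1:Add1,r2:8,r3:1,r4:2,r5:Add2
  c8: CDB Add1=9; issue ADD r5<-Add1  regs: r0:8,r1:9,r2:8,r3:1,r4:2,r5:Add1
  c9: CDB Add2=12; issue MUL r4<-Mul1  regs: r0:8,r1:9,r2:8,r3:1,r4:Mul1,r5:Add1
  c10: issue SUB r0<-Add2  regs: r0:Add2,r1:9,r2:8,r3:1,r4:Mul1,r5:Add1
  c11: CDB Add1=16; issue MUL r4<-Mul2  regs: r0:Add2,r1:9,r2:8,r3:1,r4:Mul2,r5:16
  c12: issue ADD r1<-Add1  regs: r0:Add2,r1:Add1,r2:8,r3:1,r4:Mul2,r5:16
  c13: -  regs: r0:Add2,r1:Add1,r2:8,r3:1,r4:Mul2,r5:16
  c14: CDB Mul1=64  regs: r0:Add2,r1:Add1,r2:8,r3:1,r4:Mul2,r5:16
  c15: CDB Add1=9  regs: r0:Add2,r1:9,r2:8,r3:1,r4:Mul2,r5:16
  c16: CDB Mul2=64  regs: r0:Add2,r1:9,r2:8,r3:1,r4:64,r5:16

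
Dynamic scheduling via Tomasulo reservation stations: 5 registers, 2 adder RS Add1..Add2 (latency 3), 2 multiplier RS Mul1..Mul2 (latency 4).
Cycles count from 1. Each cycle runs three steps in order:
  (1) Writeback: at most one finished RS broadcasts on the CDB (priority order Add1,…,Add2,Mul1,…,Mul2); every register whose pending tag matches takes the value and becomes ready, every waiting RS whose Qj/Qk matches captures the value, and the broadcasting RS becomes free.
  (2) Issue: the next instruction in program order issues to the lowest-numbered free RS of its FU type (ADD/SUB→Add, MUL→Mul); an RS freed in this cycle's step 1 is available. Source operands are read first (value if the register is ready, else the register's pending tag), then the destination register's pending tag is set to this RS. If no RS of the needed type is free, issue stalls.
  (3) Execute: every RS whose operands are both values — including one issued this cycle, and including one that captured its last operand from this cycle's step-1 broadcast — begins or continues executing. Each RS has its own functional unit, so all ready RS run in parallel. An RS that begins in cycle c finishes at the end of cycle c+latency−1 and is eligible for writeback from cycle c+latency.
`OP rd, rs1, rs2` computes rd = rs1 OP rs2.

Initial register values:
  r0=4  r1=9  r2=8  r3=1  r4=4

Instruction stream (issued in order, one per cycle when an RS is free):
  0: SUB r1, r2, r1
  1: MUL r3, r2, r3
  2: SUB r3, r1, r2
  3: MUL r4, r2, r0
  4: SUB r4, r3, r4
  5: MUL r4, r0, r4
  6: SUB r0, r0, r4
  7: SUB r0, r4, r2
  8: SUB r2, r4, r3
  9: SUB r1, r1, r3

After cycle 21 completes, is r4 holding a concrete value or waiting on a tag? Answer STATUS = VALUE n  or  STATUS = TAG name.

cycle 1: issue SUB r1<-Add1 // r0:4,r1:Add1,r2:8,r3:1,r4:4
cycle 2: issue MUL r3<-Mul1 // r0:4,r1:Add1,r2:8,r3:Mul1,r4:4
cycle 3: issue SUB r3<-Add2 // r0:4,r1:Add1,r2:8,r3:Add2,r4:4
cycle 4: CDB Add1=-1; issue MUL r4<-Mul2 // r0:4,r1:-1,r2:8,r3:Add2,r4:Mul2
cycle 5: issue SUB r4<-Add1 // r0:4,r1:-1,r2:8,r3:Add2,r4:Add1
cycle 6: CDB Mul1=8; issue MUL r4<-Mul1 // r0:4,r1:-1,r2:8,r3:Add2,r4:Mul1
cycle 7: CDB Add2=-9; issue SUB r0<-Add2 // r0:Add2,r1:-1,r2:8,r3:-9,r4:Mul1
cycle 8: CDB Mul2=32; stall // r0:Add2,r1:-1,r2:8,r3:-9,r4:Mul1
cycle 9: stall // r0:Add2,r1:-1,r2:8,r3:-9,r4:Mul1
cycle 10: stall // r0:Add2,r1:-1,r2:8,r3:-9,r4:Mul1
cycle 11: CDB Add1=-41; issue SUB r0<-Add1 // r0:Add1,r1:-1,r2:8,r3:-9,r4:Mul1
cycle 12: stall // r0:Add1,r1:-1,r2:8,r3:-9,r4:Mul1
cycle 13: stall // r0:Add1,r1:-1,r2:8,r3:-9,r4:Mul1
cycle 14: stall // r0:Add1,r1:-1,r2:8,r3:-9,r4:Mul1
cycle 15: CDB Mul1=-164; stall // r0:Add1,r1:-1,r2:8,r3:-9,r4:-164
cycle 16: stall // r0:Add1,r1:-1,r2:8,r3:-9,r4:-164
cycle 17: stall // r0:Add1,r1:-1,r2:8,r3:-9,r4:-164
cycle 18: CDB Add1=-172; issue SUB r2<-Add1 // r0:-172,r1:-1,r2:Add1,r3:-9,r4:-164
cycle 19: CDB Add2=168; issue SUB r1<-Add2 // r0:-172,r1:Add2,r2:Add1,r3:-9,r4:-164
cycle 20: - // r0:-172,r1:Add2,r2:Add1,r3:-9,r4:-164
cycle 21: CDB Add1=-155 // r0:-172,r1:Add2,r2:-155,r3:-9,r4:-164

STATUS = VALUE -164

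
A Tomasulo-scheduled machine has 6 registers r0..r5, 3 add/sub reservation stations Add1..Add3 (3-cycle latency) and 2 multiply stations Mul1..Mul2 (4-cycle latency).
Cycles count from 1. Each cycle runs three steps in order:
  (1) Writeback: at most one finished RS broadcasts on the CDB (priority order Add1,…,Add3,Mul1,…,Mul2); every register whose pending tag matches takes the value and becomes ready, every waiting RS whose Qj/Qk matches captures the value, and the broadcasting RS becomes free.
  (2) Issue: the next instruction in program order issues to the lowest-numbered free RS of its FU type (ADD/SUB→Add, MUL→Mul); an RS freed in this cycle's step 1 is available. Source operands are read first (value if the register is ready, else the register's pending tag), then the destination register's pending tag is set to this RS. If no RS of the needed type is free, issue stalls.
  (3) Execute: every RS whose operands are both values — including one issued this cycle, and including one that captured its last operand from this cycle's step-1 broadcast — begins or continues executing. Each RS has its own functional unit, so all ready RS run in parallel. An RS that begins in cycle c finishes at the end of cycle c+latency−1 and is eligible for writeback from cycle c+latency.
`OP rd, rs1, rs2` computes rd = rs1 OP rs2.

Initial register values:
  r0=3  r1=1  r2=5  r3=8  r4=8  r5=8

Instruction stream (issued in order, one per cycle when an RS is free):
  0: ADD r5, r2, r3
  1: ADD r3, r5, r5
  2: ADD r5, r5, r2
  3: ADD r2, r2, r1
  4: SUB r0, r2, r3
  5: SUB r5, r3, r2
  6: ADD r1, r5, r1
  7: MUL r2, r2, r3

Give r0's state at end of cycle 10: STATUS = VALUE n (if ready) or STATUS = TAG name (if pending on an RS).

  c1: issue ADD r5<-Add1  regs: r0:3,r1:1,r2:5,r3:8,r4:8,r5:Add1
  c2: issue ADD r3<-Add2  regs: r0:3,r1:1,r2:5,r3:Add2,r4:8,r5:Add1
  c3: issue ADD r5<-Add3  regs: r0:3,r1:1,r2:5,r3:Add2,r4:8,r5:Add3
  c4: CDB Add1=13; issue ADD r2<-Add1  regs: r0:3,r1:1,r2:Add1,r3:Add2,r4:8,r5:Add3
  c5: stall  regs: r0:3,r1:1,r2:Add1,r3:Add2,r4:8,r5:Add3
  c6: stall  regs: r0:3,r1:1,r2:Add1,r3:Add2,r4:8,r5:Add3
  c7: CDB Add1=6; issue SUB r0<-Add1  regs: r0:Add1,r1:1,r2:6,r3:Add2,r4:8,r5:Add3
  c8: CDB Add2=26; issue SUB r5<-Add2  regs: r0:Add1,r1:1,r2:6,r3:26,r4:8,r5:Add2
  c9: CDB Add3=18; issue ADD r1<-Add3  regs: r0:Add1,r1:Add3,r2:6,r3:26,r4:8,r5:Add2
  c10: issue MUL r2<-Mul1  regs: r0:Add1,r1:Add3,r2:Mul1,r3:26,r4:8,r5:Add2

STATUS = TAG Add1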